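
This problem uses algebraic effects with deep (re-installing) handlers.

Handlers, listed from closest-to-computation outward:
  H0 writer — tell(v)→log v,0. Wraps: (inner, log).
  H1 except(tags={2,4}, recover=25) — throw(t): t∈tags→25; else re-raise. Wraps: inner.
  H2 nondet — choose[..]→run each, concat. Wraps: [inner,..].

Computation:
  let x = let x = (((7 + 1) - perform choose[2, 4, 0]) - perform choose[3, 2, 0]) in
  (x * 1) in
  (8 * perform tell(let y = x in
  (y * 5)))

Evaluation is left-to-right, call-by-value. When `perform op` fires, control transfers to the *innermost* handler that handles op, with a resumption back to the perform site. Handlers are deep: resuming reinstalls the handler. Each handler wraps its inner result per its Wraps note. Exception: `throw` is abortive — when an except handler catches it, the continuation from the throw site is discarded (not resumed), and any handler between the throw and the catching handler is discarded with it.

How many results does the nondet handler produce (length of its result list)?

Answer: 9

Evaluation trace:
choose[2, 4, 0] @ H2
  branch[0] choose=2:
    choose[3, 2, 0] @ H2
      branch[0] choose=3:
        tell(15) @ H0 ⇒ log+=15
        H0 returns (0, (15))
        H1 returns (0, (15))
        H2 returns [(0, (15))]
      branch[1] choose=2:
        tell(20) @ H0 ⇒ log+=20
        H0 returns (0, (20))
        H1 returns (0, (20))
        H2 returns [(0, (20))]
      branch[2] choose=0:
        tell(30) @ H0 ⇒ log+=30
        H0 returns (0, (30))
        H1 returns (0, (30))
        H2 returns [(0, (30))]
  branch[1] choose=4:
    choose[3, 2, 0] @ H2
      branch[0] choose=3:
        tell(5) @ H0 ⇒ log+=5
        H0 returns (0, (5))
        H1 returns (0, (5))
        H2 returns [(0, (5))]
      branch[1] choose=2:
        tell(10) @ H0 ⇒ log+=10
        H0 returns (0, (10))
        H1 returns (0, (10))
        H2 returns [(0, (10))]
      branch[2] choose=0:
        tell(20) @ H0 ⇒ log+=20
        H0 returns (0, (20))
        H1 returns (0, (20))
        H2 returns [(0, (20))]
  branch[2] choose=0:
    choose[3, 2, 0] @ H2
      branch[0] choose=3:
        tell(25) @ H0 ⇒ log+=25
        H0 returns (0, (25))
        H1 returns (0, (25))
        H2 returns [(0, (25))]
      branch[1] choose=2:
        tell(30) @ H0 ⇒ log+=30
        H0 returns (0, (30))
        H1 returns (0, (30))
        H2 returns [(0, (30))]
      branch[2] choose=0:
        tell(40) @ H0 ⇒ log+=40
        H0 returns (0, (40))
        H1 returns (0, (40))
        H2 returns [(0, (40))]
= [(0, (15)), (0, (20)), (0, (30)), (0, (5)), (0, (10)), (0, (20)), (0, (25)), (0, (30)), (0, (40))]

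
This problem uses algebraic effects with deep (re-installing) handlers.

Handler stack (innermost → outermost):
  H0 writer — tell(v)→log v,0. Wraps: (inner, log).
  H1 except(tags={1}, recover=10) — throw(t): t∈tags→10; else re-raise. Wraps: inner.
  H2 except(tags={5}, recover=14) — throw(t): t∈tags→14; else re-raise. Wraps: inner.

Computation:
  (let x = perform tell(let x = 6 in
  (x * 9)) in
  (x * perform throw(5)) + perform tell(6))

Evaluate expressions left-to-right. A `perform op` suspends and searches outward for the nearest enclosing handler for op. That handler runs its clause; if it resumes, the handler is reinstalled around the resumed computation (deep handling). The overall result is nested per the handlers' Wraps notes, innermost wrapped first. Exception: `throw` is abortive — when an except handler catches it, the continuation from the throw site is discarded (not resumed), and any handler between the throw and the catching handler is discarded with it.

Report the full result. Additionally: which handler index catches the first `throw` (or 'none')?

Answer: 14 ; first throw caught by: H2

Step-by-step:
tell(54) @ H0 ⇒ log+=54
throw(5) @ H1 re-raised
throw(5) @ H2 caught ⇒ 14
= 14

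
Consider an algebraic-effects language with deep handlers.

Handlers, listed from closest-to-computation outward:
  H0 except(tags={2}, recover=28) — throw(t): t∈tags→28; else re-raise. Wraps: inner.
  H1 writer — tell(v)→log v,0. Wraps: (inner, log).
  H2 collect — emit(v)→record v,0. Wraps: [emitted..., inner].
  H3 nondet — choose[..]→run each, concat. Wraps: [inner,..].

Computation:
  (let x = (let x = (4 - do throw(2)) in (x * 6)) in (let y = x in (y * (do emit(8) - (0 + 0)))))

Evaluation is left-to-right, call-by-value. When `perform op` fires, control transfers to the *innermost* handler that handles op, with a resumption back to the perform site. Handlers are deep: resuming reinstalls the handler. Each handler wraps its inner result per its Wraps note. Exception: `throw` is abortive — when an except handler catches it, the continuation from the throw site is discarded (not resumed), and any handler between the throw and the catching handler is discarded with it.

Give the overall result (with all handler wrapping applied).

Answer: [[(28, ())]]

Working:
throw(2) @ H0 caught ⇒ 28
H1 returns (28, ())
H2 returns [(28, ())]
H3 returns [[(28, ())]]
= [[(28, ())]]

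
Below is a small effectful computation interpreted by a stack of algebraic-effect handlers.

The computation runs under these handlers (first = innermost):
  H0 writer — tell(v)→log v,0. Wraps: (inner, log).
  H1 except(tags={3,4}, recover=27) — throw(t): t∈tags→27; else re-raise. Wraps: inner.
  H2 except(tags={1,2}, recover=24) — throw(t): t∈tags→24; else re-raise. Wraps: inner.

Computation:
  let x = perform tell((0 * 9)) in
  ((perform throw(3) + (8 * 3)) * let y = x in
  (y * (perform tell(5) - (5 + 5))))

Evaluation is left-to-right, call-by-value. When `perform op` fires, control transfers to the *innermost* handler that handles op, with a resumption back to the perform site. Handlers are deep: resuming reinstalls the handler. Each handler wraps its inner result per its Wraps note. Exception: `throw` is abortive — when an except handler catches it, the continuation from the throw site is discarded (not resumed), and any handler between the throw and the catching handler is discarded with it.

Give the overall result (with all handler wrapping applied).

Answer: 27

Evaluation trace:
tell(0) @ H0 ⇒ log+=0
throw(3) @ H1 caught ⇒ 27
H2 returns 27
= 27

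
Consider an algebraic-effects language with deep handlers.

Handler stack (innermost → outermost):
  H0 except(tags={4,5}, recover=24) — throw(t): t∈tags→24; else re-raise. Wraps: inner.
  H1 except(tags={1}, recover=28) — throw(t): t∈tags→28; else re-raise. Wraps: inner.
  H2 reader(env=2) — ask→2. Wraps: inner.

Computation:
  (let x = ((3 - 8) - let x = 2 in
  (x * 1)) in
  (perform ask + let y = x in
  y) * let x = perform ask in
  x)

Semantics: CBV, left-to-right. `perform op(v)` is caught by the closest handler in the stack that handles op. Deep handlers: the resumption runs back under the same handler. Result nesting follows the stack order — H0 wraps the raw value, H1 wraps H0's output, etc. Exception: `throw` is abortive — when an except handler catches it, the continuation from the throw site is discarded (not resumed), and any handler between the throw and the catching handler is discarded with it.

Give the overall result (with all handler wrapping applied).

Working:
ask @ H2 ⇒ 2
ask @ H2 ⇒ 2
H0 returns -10
H1 returns -10
H2 returns -10
= -10

Answer: -10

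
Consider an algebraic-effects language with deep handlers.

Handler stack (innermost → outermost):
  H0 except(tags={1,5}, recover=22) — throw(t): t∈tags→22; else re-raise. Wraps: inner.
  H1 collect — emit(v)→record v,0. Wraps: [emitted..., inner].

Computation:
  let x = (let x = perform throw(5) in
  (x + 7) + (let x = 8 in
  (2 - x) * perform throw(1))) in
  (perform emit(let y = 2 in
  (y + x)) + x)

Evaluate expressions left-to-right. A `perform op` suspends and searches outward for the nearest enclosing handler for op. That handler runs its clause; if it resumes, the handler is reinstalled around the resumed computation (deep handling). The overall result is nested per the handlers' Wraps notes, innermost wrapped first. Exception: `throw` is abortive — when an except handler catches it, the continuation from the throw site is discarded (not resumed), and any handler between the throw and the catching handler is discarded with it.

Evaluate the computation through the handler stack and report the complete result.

Answer: [22]

Working:
throw(5) @ H0 caught ⇒ 22
H1 returns [22]
= [22]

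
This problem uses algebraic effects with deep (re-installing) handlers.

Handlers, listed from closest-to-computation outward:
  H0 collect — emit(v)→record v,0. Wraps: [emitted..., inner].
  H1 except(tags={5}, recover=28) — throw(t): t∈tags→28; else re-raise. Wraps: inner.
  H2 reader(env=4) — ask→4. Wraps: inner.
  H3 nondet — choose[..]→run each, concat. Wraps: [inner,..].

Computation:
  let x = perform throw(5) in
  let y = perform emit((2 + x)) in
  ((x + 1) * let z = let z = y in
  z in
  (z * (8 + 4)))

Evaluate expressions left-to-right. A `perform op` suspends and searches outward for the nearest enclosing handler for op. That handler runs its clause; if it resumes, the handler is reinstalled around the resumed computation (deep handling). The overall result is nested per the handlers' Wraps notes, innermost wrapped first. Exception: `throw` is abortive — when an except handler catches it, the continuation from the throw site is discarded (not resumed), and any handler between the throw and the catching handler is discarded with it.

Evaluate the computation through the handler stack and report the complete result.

Evaluation trace:
throw(5) @ H1 caught ⇒ 28
H2 returns 28
H3 returns [28]
= [28]

Answer: [28]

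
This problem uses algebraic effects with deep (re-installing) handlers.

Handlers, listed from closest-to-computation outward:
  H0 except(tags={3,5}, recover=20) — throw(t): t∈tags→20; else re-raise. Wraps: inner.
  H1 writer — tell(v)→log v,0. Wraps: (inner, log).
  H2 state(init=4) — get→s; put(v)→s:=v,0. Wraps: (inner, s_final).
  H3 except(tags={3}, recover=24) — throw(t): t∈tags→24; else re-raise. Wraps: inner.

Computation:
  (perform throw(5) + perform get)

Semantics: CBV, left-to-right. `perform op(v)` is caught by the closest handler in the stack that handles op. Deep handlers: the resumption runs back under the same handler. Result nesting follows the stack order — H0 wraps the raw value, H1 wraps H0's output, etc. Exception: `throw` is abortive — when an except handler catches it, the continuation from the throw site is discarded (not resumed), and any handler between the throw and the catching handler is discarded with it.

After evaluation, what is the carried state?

Step-by-step:
throw(5) @ H0 caught ⇒ 20
H1 returns (20, ())
H2 returns ((20, ()), 4)
H3 returns ((20, ()), 4)
= ((20, ()), 4)

Answer: 4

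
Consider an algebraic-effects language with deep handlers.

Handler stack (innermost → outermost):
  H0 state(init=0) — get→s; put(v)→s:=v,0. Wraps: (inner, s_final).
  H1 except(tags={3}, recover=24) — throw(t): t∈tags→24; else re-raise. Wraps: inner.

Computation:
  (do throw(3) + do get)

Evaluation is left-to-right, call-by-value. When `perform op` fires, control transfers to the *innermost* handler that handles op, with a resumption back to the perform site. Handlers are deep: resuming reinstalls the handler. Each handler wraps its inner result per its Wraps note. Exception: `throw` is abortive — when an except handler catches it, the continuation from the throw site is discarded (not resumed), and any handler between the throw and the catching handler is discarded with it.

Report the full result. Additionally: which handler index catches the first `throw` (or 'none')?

Answer: 24 ; first throw caught by: H1

Evaluation trace:
throw(3) @ H1 caught ⇒ 24
= 24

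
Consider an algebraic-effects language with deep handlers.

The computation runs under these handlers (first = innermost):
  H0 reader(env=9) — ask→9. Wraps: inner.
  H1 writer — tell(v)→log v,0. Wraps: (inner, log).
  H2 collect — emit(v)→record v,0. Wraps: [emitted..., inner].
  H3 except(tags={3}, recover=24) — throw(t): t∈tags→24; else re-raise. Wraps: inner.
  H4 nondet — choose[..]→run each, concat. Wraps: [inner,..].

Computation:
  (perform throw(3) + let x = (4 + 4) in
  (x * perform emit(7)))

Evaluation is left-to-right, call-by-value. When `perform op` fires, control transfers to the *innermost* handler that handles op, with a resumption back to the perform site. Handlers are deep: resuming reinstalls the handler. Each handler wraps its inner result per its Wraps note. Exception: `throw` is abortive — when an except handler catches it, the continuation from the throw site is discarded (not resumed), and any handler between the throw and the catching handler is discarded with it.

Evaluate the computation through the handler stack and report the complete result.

Evaluation trace:
throw(3) @ H3 caught ⇒ 24
H4 returns [24]
= [24]

Answer: [24]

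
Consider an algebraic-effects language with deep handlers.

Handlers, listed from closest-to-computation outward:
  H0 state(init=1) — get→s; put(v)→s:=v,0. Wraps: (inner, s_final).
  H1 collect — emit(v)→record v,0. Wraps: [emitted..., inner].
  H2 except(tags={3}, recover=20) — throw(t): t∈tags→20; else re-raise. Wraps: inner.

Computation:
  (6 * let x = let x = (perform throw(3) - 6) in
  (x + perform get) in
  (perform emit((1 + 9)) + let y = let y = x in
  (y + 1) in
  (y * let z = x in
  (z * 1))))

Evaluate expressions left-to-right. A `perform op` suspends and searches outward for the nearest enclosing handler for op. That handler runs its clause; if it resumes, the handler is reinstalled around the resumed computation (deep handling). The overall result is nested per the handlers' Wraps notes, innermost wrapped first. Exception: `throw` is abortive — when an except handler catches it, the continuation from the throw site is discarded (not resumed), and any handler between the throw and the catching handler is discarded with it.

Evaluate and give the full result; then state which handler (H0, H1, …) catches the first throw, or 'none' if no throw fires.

Evaluation trace:
throw(3) @ H2 caught ⇒ 20
= 20

Answer: 20 ; first throw caught by: H2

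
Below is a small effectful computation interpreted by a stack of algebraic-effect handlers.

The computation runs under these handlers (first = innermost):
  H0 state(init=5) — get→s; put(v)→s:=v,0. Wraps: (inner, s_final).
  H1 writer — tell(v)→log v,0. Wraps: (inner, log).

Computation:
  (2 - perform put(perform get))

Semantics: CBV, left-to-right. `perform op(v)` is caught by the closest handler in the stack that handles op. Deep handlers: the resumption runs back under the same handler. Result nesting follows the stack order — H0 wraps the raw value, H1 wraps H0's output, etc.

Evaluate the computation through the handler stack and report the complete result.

Step-by-step:
get @ H0 ⇒ 5
put(5) @ H0 ⇒ s:=5
H0 returns (2, 5)
H1 returns ((2, 5), ())
= ((2, 5), ())

Answer: ((2, 5), ())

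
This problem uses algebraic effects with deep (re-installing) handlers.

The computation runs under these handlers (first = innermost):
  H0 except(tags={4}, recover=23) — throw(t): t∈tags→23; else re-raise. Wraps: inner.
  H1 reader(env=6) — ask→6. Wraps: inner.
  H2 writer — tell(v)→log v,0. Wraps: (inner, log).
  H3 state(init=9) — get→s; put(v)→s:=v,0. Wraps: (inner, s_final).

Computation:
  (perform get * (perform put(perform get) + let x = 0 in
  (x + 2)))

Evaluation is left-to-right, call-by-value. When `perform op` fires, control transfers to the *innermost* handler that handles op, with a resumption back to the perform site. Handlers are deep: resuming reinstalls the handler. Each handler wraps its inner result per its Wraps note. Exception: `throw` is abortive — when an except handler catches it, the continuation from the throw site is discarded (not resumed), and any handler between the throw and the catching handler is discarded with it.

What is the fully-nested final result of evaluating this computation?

Answer: ((18, ()), 9)

Step-by-step:
get @ H3 ⇒ 9
get @ H3 ⇒ 9
put(9) @ H3 ⇒ s:=9
H0 returns 18
H1 returns 18
H2 returns (18, ())
H3 returns ((18, ()), 9)
= ((18, ()), 9)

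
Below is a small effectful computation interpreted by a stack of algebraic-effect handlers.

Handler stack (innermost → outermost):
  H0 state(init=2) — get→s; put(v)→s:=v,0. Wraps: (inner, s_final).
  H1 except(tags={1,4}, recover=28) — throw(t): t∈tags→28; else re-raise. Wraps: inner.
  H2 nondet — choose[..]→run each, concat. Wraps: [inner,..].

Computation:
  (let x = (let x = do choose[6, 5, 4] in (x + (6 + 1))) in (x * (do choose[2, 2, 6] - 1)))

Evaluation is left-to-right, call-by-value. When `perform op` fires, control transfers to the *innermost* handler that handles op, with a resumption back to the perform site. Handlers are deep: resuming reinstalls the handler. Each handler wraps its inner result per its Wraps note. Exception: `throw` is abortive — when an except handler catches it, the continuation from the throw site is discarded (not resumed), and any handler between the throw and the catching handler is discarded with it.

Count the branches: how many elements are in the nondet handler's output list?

Answer: 9

Working:
choose[6, 5, 4] @ H2
  branch[0] choose=6:
    choose[2, 2, 6] @ H2
      branch[0] choose=2:
        H0 returns (13, 2)
        H1 returns (13, 2)
        H2 returns [(13, 2)]
      branch[1] choose=2:
        H0 returns (13, 2)
        H1 returns (13, 2)
        H2 returns [(13, 2)]
      branch[2] choose=6:
        H0 returns (65, 2)
        H1 returns (65, 2)
        H2 returns [(65, 2)]
  branch[1] choose=5:
    choose[2, 2, 6] @ H2
      branch[0] choose=2:
        H0 returns (12, 2)
        H1 returns (12, 2)
        H2 returns [(12, 2)]
      branch[1] choose=2:
        H0 returns (12, 2)
        H1 returns (12, 2)
        H2 returns [(12, 2)]
      branch[2] choose=6:
        H0 returns (60, 2)
        H1 returns (60, 2)
        H2 returns [(60, 2)]
  branch[2] choose=4:
    choose[2, 2, 6] @ H2
      branch[0] choose=2:
        H0 returns (11, 2)
        H1 returns (11, 2)
        H2 returns [(11, 2)]
      branch[1] choose=2:
        H0 returns (11, 2)
        H1 returns (11, 2)
        H2 returns [(11, 2)]
      branch[2] choose=6:
        H0 returns (55, 2)
        H1 returns (55, 2)
        H2 returns [(55, 2)]
= [(13, 2), (13, 2), (65, 2), (12, 2), (12, 2), (60, 2), (11, 2), (11, 2), (55, 2)]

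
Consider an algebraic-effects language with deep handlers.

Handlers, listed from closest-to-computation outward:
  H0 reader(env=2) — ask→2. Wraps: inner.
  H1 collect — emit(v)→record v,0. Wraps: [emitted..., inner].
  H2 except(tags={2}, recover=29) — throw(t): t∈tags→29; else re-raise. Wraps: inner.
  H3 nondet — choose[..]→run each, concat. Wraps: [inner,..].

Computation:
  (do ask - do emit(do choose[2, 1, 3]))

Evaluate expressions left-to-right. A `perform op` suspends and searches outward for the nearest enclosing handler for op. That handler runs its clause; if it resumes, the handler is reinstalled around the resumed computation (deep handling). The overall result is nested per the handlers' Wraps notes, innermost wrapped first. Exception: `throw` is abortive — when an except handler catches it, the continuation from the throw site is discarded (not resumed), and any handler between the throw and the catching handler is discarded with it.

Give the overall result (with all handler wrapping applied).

Answer: [[2, 2], [1, 2], [3, 2]]

Evaluation trace:
ask @ H0 ⇒ 2
choose[2, 1, 3] @ H3
  branch[0] choose=2:
    emit(2) @ H1 ⇒ out+=2
    H0 returns 2
    H1 returns [2, 2]
    H2 returns [2, 2]
    H3 returns [[2, 2]]
  branch[1] choose=1:
    emit(1) @ H1 ⇒ out+=1
    H0 returns 2
    H1 returns [1, 2]
    H2 returns [1, 2]
    H3 returns [[1, 2]]
  branch[2] choose=3:
    emit(3) @ H1 ⇒ out+=3
    H0 returns 2
    H1 returns [3, 2]
    H2 returns [3, 2]
    H3 returns [[3, 2]]
= [[2, 2], [1, 2], [3, 2]]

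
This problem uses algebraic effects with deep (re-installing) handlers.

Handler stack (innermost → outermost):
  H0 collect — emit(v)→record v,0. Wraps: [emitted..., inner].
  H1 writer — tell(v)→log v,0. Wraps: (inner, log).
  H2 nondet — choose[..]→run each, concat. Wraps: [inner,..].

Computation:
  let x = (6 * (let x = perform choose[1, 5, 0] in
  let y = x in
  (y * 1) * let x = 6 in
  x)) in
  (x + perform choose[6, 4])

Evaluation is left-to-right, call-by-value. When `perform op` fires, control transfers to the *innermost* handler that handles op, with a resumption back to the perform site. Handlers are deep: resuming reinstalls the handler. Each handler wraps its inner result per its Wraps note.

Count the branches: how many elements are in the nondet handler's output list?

Step-by-step:
choose[1, 5, 0] @ H2
  branch[0] choose=1:
    choose[6, 4] @ H2
      branch[0] choose=6:
        H0 returns [42]
        H1 returns ([42], ())
        H2 returns [([42], ())]
      branch[1] choose=4:
        H0 returns [40]
        H1 returns ([40], ())
        H2 returns [([40], ())]
  branch[1] choose=5:
    choose[6, 4] @ H2
      branch[0] choose=6:
        H0 returns [186]
        H1 returns ([186], ())
        H2 returns [([186], ())]
      branch[1] choose=4:
        H0 returns [184]
        H1 returns ([184], ())
        H2 returns [([184], ())]
  branch[2] choose=0:
    choose[6, 4] @ H2
      branch[0] choose=6:
        H0 returns [6]
        H1 returns ([6], ())
        H2 returns [([6], ())]
      branch[1] choose=4:
        H0 returns [4]
        H1 returns ([4], ())
        H2 returns [([4], ())]
= [([42], ()), ([40], ()), ([186], ()), ([184], ()), ([6], ()), ([4], ())]

Answer: 6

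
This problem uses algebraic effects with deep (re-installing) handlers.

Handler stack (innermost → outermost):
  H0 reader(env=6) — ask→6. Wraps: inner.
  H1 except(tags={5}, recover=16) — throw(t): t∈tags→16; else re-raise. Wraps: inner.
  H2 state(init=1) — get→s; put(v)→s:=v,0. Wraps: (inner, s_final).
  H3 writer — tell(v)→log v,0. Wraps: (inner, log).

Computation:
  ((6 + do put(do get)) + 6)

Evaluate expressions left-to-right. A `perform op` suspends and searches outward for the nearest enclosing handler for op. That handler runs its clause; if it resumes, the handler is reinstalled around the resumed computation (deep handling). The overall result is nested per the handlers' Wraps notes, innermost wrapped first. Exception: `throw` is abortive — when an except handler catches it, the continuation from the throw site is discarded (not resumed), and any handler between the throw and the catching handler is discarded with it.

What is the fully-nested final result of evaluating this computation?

Answer: ((12, 1), ())

Evaluation trace:
get @ H2 ⇒ 1
put(1) @ H2 ⇒ s:=1
H0 returns 12
H1 returns 12
H2 returns (12, 1)
H3 returns ((12, 1), ())
= ((12, 1), ())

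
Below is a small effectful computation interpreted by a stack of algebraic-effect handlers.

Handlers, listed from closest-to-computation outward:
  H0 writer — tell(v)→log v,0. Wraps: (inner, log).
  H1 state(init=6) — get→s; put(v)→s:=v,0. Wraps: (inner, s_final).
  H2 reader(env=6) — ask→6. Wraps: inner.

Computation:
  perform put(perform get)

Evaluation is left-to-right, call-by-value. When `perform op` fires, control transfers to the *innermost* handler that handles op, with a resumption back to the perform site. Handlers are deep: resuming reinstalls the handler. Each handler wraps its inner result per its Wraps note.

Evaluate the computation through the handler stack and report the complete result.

Working:
get @ H1 ⇒ 6
put(6) @ H1 ⇒ s:=6
H0 returns (0, ())
H1 returns ((0, ()), 6)
H2 returns ((0, ()), 6)
= ((0, ()), 6)

Answer: ((0, ()), 6)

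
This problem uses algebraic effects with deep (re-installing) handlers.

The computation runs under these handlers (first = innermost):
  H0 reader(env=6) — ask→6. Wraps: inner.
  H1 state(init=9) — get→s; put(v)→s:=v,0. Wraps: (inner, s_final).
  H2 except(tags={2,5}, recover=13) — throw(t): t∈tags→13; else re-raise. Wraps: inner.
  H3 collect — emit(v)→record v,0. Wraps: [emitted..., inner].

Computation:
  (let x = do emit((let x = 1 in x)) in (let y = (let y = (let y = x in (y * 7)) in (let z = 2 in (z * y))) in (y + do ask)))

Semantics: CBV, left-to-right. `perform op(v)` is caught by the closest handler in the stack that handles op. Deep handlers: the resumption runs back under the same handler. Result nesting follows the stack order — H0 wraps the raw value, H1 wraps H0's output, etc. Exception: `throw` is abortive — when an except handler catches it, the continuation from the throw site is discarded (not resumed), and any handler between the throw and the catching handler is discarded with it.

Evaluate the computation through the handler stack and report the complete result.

Answer: [1, (6, 9)]

Working:
emit(1) @ H3 ⇒ out+=1
ask @ H0 ⇒ 6
H0 returns 6
H1 returns (6, 9)
H2 returns (6, 9)
H3 returns [1, (6, 9)]
= [1, (6, 9)]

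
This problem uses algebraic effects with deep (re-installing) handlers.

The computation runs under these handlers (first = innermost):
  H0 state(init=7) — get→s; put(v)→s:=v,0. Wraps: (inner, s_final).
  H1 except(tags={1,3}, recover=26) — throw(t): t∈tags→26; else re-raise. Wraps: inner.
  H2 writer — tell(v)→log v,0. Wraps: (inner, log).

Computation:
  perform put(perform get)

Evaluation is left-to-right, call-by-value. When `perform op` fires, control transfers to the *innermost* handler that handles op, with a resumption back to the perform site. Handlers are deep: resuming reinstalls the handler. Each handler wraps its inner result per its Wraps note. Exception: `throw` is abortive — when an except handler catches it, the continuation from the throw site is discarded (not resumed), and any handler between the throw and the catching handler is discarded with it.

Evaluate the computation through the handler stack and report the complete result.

Answer: ((0, 7), ())

Evaluation trace:
get @ H0 ⇒ 7
put(7) @ H0 ⇒ s:=7
H0 returns (0, 7)
H1 returns (0, 7)
H2 returns ((0, 7), ())
= ((0, 7), ())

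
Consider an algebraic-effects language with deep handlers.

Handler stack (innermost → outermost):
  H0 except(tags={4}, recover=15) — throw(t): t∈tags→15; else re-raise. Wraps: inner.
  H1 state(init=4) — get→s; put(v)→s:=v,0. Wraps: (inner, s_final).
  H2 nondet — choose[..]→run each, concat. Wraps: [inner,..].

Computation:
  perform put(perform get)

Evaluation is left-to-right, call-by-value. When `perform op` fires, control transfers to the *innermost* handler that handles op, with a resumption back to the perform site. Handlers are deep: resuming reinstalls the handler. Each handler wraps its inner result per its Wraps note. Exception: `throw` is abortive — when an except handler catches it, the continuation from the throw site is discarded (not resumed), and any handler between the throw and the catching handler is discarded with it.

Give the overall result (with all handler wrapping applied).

Answer: [(0, 4)]

Step-by-step:
get @ H1 ⇒ 4
put(4) @ H1 ⇒ s:=4
H0 returns 0
H1 returns (0, 4)
H2 returns [(0, 4)]
= [(0, 4)]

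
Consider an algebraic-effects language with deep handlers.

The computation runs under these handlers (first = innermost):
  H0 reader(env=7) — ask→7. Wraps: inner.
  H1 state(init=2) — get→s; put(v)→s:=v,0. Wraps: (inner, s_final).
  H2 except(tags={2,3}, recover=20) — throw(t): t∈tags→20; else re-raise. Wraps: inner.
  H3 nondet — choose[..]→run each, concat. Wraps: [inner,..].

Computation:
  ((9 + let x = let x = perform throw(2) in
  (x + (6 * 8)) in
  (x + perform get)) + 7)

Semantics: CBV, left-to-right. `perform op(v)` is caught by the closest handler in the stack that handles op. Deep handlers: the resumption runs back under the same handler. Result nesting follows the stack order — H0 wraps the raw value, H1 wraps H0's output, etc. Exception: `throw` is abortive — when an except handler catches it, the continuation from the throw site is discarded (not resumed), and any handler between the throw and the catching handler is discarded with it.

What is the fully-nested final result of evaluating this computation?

Working:
throw(2) @ H2 caught ⇒ 20
H3 returns [20]
= [20]

Answer: [20]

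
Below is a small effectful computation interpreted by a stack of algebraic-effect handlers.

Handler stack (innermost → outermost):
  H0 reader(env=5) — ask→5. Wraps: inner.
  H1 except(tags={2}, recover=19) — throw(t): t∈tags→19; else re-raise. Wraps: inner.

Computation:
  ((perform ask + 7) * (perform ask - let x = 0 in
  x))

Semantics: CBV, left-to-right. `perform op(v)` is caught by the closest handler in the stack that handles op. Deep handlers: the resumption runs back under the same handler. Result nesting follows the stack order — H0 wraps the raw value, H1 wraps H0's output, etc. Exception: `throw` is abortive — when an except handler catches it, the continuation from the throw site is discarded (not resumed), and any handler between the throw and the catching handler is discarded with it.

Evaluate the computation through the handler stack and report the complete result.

Answer: 60

Working:
ask @ H0 ⇒ 5
ask @ H0 ⇒ 5
H0 returns 60
H1 returns 60
= 60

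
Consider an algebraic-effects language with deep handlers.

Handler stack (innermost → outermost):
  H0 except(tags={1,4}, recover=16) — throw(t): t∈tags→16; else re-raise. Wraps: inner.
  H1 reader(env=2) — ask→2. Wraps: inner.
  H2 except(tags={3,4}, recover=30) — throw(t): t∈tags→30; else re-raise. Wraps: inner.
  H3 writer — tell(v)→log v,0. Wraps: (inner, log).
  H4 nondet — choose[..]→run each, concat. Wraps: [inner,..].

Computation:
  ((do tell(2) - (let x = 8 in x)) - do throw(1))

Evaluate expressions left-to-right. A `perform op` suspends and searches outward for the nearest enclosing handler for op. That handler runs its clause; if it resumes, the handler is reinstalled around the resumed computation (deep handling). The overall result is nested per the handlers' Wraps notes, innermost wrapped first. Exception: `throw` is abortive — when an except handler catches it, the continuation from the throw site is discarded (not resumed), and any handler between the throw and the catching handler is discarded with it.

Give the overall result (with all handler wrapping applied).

Answer: [(16, (2))]

Working:
tell(2) @ H3 ⇒ log+=2
throw(1) @ H0 caught ⇒ 16
H1 returns 16
H2 returns 16
H3 returns (16, (2))
H4 returns [(16, (2))]
= [(16, (2))]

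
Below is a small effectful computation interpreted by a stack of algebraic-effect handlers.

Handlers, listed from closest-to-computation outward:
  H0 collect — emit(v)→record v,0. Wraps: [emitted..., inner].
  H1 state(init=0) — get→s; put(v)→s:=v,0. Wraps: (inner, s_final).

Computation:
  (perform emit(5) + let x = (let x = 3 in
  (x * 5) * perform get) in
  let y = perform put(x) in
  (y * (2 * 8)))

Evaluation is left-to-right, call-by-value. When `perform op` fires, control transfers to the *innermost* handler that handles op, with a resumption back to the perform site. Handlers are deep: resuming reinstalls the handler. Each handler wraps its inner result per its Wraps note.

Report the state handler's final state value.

Step-by-step:
emit(5) @ H0 ⇒ out+=5
get @ H1 ⇒ 0
put(0) @ H1 ⇒ s:=0
H0 returns [5, 0]
H1 returns ([5, 0], 0)
= ([5, 0], 0)

Answer: 0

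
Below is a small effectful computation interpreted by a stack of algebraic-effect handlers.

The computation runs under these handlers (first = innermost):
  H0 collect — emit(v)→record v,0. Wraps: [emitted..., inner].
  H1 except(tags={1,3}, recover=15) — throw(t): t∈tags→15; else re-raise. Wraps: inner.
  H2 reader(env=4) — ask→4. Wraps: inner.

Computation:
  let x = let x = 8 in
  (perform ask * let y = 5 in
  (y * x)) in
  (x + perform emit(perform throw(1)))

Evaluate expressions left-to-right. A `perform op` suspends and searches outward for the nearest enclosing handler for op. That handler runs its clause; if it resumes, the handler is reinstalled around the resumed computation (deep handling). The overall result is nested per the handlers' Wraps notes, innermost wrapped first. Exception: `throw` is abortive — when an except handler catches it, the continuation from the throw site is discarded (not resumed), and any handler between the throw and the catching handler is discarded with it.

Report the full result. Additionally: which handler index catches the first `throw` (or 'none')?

Evaluation trace:
ask @ H2 ⇒ 4
throw(1) @ H1 caught ⇒ 15
H2 returns 15
= 15

Answer: 15 ; first throw caught by: H1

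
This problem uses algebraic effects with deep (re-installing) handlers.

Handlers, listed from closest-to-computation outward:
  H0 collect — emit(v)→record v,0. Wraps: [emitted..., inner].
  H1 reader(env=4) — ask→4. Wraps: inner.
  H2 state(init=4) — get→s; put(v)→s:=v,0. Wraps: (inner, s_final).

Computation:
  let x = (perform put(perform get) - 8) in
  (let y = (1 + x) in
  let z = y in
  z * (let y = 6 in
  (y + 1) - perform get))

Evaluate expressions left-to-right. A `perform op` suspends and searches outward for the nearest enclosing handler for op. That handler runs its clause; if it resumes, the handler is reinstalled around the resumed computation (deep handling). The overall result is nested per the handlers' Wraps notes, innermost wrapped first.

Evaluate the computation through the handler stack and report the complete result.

Working:
get @ H2 ⇒ 4
put(4) @ H2 ⇒ s:=4
get @ H2 ⇒ 4
H0 returns [-21]
H1 returns [-21]
H2 returns ([-21], 4)
= ([-21], 4)

Answer: ([-21], 4)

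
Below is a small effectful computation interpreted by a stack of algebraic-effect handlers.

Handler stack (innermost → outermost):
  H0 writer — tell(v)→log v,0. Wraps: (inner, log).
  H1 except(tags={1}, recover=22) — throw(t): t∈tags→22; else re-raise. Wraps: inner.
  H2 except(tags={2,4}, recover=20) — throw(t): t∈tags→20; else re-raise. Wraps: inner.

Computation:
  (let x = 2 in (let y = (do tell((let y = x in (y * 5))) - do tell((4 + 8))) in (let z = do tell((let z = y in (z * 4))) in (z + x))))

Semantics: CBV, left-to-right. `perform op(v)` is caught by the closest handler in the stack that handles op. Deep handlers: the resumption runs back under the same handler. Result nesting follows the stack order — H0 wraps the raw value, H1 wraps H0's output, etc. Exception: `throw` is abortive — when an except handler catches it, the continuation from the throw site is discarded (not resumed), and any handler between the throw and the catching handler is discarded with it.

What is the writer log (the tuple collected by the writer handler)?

Answer: (10, 12, 0)

Working:
tell(10) @ H0 ⇒ log+=10
tell(12) @ H0 ⇒ log+=12
tell(0) @ H0 ⇒ log+=0
H0 returns (2, (10, 12, 0))
H1 returns (2, (10, 12, 0))
H2 returns (2, (10, 12, 0))
= (2, (10, 12, 0))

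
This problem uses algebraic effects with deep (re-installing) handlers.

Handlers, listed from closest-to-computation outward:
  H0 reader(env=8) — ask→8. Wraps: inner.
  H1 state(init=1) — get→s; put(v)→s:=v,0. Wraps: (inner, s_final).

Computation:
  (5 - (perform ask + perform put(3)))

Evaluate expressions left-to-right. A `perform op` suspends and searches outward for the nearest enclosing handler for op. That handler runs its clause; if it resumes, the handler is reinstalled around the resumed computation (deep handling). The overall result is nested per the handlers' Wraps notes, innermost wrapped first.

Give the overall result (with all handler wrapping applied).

Answer: (-3, 3)

Working:
ask @ H0 ⇒ 8
put(3) @ H1 ⇒ s:=3
H0 returns -3
H1 returns (-3, 3)
= (-3, 3)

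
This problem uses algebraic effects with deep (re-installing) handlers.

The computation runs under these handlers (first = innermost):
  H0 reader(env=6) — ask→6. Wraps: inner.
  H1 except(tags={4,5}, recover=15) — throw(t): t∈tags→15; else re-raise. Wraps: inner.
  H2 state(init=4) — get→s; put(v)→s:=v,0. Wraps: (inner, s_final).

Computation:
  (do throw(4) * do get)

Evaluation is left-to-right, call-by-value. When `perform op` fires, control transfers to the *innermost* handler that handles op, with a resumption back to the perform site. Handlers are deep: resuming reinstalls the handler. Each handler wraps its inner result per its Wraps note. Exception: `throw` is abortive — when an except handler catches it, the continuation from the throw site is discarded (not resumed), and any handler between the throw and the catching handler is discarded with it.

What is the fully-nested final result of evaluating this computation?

Answer: (15, 4)

Evaluation trace:
throw(4) @ H1 caught ⇒ 15
H2 returns (15, 4)
= (15, 4)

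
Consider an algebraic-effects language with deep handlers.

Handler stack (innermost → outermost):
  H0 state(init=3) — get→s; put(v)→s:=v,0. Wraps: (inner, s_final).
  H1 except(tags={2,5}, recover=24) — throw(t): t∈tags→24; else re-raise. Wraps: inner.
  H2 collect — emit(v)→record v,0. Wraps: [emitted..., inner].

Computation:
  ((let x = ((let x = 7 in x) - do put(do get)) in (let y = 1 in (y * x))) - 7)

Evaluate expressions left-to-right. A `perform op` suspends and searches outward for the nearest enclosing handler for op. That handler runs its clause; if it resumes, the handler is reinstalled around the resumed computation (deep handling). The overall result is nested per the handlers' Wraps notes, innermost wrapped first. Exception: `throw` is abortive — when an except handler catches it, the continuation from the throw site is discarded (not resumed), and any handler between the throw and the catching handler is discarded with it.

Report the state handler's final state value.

Answer: 3

Evaluation trace:
get @ H0 ⇒ 3
put(3) @ H0 ⇒ s:=3
H0 returns (0, 3)
H1 returns (0, 3)
H2 returns [(0, 3)]
= [(0, 3)]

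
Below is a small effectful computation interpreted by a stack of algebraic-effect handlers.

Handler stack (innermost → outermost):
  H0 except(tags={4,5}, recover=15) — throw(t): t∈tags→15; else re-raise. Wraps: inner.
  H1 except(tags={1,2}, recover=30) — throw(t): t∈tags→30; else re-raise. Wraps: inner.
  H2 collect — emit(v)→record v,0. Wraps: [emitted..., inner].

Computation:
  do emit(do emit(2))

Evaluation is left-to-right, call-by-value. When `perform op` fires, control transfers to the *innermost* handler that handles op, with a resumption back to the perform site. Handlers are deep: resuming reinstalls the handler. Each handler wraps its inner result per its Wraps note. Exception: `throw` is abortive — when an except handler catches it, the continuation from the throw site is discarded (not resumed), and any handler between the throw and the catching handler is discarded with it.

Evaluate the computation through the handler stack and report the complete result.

Answer: [2, 0, 0]

Evaluation trace:
emit(2) @ H2 ⇒ out+=2
emit(0) @ H2 ⇒ out+=0
H0 returns 0
H1 returns 0
H2 returns [2, 0, 0]
= [2, 0, 0]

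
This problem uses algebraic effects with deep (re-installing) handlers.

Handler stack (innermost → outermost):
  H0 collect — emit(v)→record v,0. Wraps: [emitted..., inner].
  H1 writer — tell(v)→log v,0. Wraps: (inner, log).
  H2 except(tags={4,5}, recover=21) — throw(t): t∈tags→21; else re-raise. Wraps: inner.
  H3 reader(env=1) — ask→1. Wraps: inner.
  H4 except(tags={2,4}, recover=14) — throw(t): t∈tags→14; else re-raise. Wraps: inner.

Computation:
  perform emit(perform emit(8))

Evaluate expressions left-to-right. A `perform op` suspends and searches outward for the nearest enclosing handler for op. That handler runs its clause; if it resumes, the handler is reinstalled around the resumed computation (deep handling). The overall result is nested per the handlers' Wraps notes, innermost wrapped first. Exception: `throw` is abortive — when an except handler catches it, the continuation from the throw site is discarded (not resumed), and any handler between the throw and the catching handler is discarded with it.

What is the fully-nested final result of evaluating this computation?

Answer: ([8, 0, 0], ())

Working:
emit(8) @ H0 ⇒ out+=8
emit(0) @ H0 ⇒ out+=0
H0 returns [8, 0, 0]
H1 returns ([8, 0, 0], ())
H2 returns ([8, 0, 0], ())
H3 returns ([8, 0, 0], ())
H4 returns ([8, 0, 0], ())
= ([8, 0, 0], ())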